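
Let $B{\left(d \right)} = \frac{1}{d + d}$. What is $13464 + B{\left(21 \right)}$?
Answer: $\frac{565489}{42} \approx 13464.0$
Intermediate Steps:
$B{\left(d \right)} = \frac{1}{2 d}$
$13464 + B{\left(21 \right)} = 13464 + \frac{1}{2 \cdot 21} = 13464 + \frac{1}{2} \cdot \frac{1}{21} = 13464 + \frac{1}{42} = \frac{565489}{42}$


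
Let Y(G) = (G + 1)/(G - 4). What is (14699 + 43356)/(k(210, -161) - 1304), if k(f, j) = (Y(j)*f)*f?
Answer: 638605/456056 ≈ 1.4003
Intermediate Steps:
Y(G) = (1 + G)/(-4 + G)
k(f, j) = f²*(1 + j)/(-4 + j) (k(f, j) = (((1 + j)/(-4 + j))*f)*f = (f*(1 + j)/(-4 + j))*f = f²*(1 + j)/(-4 + j))
(14699 + 43356)/(k(210, -161) - 1304) = (14699 + 43356)/(210²*(1 - 161)/(-4 - 161) - 1304) = 58055/(44100*(-160)/(-165) - 1304) = 58055/(44100*(-1/165)*(-160) - 1304) = 58055/(470400/11 - 1304) = 58055/(456056/11) = 58055*(11/456056) = 638605/456056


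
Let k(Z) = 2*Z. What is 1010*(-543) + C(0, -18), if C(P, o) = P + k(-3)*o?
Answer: -548322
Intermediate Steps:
C(P, o) = P - 6*o (C(P, o) = P + (2*(-3))*o = P - 6*o)
1010*(-543) + C(0, -18) = 1010*(-543) + (0 - 6*(-18)) = -548430 + (0 + 108) = -548430 + 108 = -548322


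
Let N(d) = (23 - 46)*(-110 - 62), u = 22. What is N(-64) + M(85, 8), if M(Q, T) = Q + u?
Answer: 4063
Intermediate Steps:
M(Q, T) = 22 + Q (M(Q, T) = Q + 22 = 22 + Q)
N(d) = 3956 (N(d) = -23*(-172) = 3956)
N(-64) + M(85, 8) = 3956 + (22 + 85) = 3956 + 107 = 4063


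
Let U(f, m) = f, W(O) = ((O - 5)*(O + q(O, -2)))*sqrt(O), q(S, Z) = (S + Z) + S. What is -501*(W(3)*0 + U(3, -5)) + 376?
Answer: -1127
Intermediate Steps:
q(S, Z) = Z + 2*S
W(O) = sqrt(O)*(-5 + O)*(-2 + 3*O) (W(O) = ((O - 5)*(O + (-2 + 2*O)))*sqrt(O) = ((-5 + O)*(-2 + 3*O))*sqrt(O) = sqrt(O)*(-5 + O)*(-2 + 3*O))
-501*(W(3)*0 + U(3, -5)) + 376 = -501*((sqrt(3)*(10 - 17*3 + 3*3**2))*0 + 3) + 376 = -501*((sqrt(3)*(10 - 51 + 3*9))*0 + 3) + 376 = -501*((sqrt(3)*(10 - 51 + 27))*0 + 3) + 376 = -501*((sqrt(3)*(-14))*0 + 3) + 376 = -501*(-14*sqrt(3)*0 + 3) + 376 = -501*(0 + 3) + 376 = -501*3 + 376 = -1503 + 376 = -1127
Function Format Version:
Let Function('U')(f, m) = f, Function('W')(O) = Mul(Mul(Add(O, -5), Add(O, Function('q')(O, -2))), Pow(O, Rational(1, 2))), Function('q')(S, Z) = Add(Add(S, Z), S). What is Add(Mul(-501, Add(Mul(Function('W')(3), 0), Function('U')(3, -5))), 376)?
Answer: -1127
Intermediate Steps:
Function('q')(S, Z) = Add(Z, Mul(2, S))
Function('W')(O) = Mul(Pow(O, Rational(1, 2)), Add(-5, O), Add(-2, Mul(3, O))) (Function('W')(O) = Mul(Mul(Add(O, -5), Add(O, Add(-2, Mul(2, O)))), Pow(O, Rational(1, 2))) = Mul(Mul(Add(-5, O), Add(-2, Mul(3, O))), Pow(O, Rational(1, 2))) = Mul(Pow(O, Rational(1, 2)), Add(-5, O), Add(-2, Mul(3, O))))
Add(Mul(-501, Add(Mul(Function('W')(3), 0), Function('U')(3, -5))), 376) = Add(Mul(-501, Add(Mul(Mul(Pow(3, Rational(1, 2)), Add(10, Mul(-17, 3), Mul(3, Pow(3, 2)))), 0), 3)), 376) = Add(Mul(-501, Add(Mul(Mul(Pow(3, Rational(1, 2)), Add(10, -51, Mul(3, 9))), 0), 3)), 376) = Add(Mul(-501, Add(Mul(Mul(Pow(3, Rational(1, 2)), Add(10, -51, 27)), 0), 3)), 376) = Add(Mul(-501, Add(Mul(Mul(Pow(3, Rational(1, 2)), -14), 0), 3)), 376) = Add(Mul(-501, Add(Mul(Mul(-14, Pow(3, Rational(1, 2))), 0), 3)), 376) = Add(Mul(-501, Add(0, 3)), 376) = Add(Mul(-501, 3), 376) = Add(-1503, 376) = -1127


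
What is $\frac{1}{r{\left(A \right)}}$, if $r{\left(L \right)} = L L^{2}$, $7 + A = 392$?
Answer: $\frac{1}{57066625} \approx 1.7523 \cdot 10^{-8}$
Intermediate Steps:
$A = 385$ ($A = -7 + 392 = 385$)
$r{\left(L \right)} = L^{3}$
$\frac{1}{r{\left(A \right)}} = \frac{1}{385^{3}} = \frac{1}{57066625}$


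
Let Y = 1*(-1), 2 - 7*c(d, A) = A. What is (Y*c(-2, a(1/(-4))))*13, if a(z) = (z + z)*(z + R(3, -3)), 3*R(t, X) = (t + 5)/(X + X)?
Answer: -221/72 ≈ -3.0694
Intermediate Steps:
R(t, X) = (5 + t)/(6*X) (R(t, X) = ((t + 5)/(X + X))/3 = ((5 + t)/((2*X)))/3 = ((5 + t)*(1/(2*X)))/3 = ((5 + t)/(2*X))/3 = (5 + t)/(6*X))
a(z) = 2*z*(-4/9 + z) (a(z) = (z + z)*(z + (⅙)*(5 + 3)/(-3)) = (2*z)*(z + (⅙)*(-⅓)*8) = (2*z)*(z - 4/9) = (2*z)*(-4/9 + z) = 2*z*(-4/9 + z))
c(d, A) = 2/7 - A/7
Y = -1
(Y*c(-2, a(1/(-4))))*13 = -(2/7 - 2*1/(-4)*(-4 + 9*(1/(-4)))/63)*13 = -(2/7 - 2*1*(-¼)*(-4 + 9*(1*(-¼)))/63)*13 = -(2/7 - 2*(-1)*(-4 + 9*(-¼))/(63*4))*13 = -(2/7 - 2*(-1)*(-4 - 9/4)/(63*4))*13 = -(2/7 - 2*(-1)*(-25)/(63*4*4))*13 = -(2/7 - ⅐*25/72)*13 = -(2/7 - 25/504)*13 = -1*17/72*13 = -17/72*13 = -221/72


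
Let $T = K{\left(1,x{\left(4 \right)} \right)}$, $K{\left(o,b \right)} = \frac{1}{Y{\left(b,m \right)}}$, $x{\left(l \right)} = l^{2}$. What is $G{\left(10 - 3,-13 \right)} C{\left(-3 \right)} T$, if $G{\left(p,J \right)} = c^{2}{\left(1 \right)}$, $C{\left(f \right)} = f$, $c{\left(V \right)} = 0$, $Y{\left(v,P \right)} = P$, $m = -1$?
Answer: $0$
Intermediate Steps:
$G{\left(p,J \right)} = 0$ ($G{\left(p,J \right)} = 0^{2} = 0$)
$K{\left(o,b \right)} = -1$ ($K{\left(o,b \right)} = \frac{1}{-1} = -1$)
$T = -1$
$G{\left(10 - 3,-13 \right)} C{\left(-3 \right)} T = 0 \left(-3\right) \left(-1\right) = 0 \left(-1\right) = 0$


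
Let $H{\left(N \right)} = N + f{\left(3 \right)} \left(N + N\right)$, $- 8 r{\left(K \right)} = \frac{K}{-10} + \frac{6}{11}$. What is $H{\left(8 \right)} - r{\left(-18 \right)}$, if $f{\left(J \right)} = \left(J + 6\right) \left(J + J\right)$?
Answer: $\frac{383809}{440} \approx 872.29$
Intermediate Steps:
$f{\left(J \right)} = 2 J \left(6 + J\right)$ ($f{\left(J \right)} = \left(6 + J\right) 2 J = 2 J \left(6 + J\right)$)
$r{\left(K \right)} = - \frac{3}{44} + \frac{K}{80}$ ($r{\left(K \right)} = - \frac{\frac{K}{-10} + \frac{6}{11}}{8} = - \frac{K \left(- \frac{1}{10}\right) + 6 \cdot \frac{1}{11}}{8} = - \frac{- \frac{K}{10} + \frac{6}{11}}{8} = - \frac{\frac{6}{11} - \frac{K}{10}}{8} = - \frac{3}{44} + \frac{K}{80}$)
$H{\left(N \right)} = 109 N$ ($H{\left(N \right)} = N + 2 \cdot 3 \left(6 + 3\right) \left(N + N\right) = N + 2 \cdot 3 \cdot 9 \cdot 2 N = N + 54 \cdot 2 N = N + 108 N = 109 N$)
$H{\left(8 \right)} - r{\left(-18 \right)} = 109 \cdot 8 - \left(- \frac{3}{44} + \frac{1}{80} \left(-18\right)\right) = 872 - \left(- \frac{3}{44} - \frac{9}{40}\right) = 872 - - \frac{129}{440} = 872 + \frac{129}{440} = \frac{383809}{440}$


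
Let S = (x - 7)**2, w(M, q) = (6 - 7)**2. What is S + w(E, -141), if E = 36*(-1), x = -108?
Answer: 13226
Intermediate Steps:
E = -36
w(M, q) = 1 (w(M, q) = (-1)**2 = 1)
S = 13225 (S = (-108 - 7)**2 = (-115)**2 = 13225)
S + w(E, -141) = 13225 + 1 = 13226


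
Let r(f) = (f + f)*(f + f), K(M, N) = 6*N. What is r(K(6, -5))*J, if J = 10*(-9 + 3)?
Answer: -216000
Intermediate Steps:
r(f) = 4*f² (r(f) = (2*f)*(2*f) = 4*f²)
J = -60 (J = 10*(-6) = -60)
r(K(6, -5))*J = (4*(6*(-5))²)*(-60) = (4*(-30)²)*(-60) = (4*900)*(-60) = 3600*(-60) = -216000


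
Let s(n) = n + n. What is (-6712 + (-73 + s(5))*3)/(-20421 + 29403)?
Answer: -6901/8982 ≈ -0.76831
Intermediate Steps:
s(n) = 2*n
(-6712 + (-73 + s(5))*3)/(-20421 + 29403) = (-6712 + (-73 + 2*5)*3)/(-20421 + 29403) = (-6712 + (-73 + 10)*3)/8982 = (-6712 - 63*3)*(1/8982) = (-6712 - 189)*(1/8982) = -6901*1/8982 = -6901/8982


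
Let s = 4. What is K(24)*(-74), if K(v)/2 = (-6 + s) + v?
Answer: -3256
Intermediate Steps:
K(v) = -4 + 2*v (K(v) = 2*((-6 + 4) + v) = 2*(-2 + v) = -4 + 2*v)
K(24)*(-74) = (-4 + 2*24)*(-74) = (-4 + 48)*(-74) = 44*(-74) = -3256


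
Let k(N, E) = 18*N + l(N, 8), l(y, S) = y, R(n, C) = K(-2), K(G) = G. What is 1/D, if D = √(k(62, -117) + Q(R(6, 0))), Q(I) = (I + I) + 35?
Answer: √1209/1209 ≈ 0.028760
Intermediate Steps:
R(n, C) = -2
k(N, E) = 19*N (k(N, E) = 18*N + N = 19*N)
Q(I) = 35 + 2*I (Q(I) = 2*I + 35 = 35 + 2*I)
D = √1209 (D = √(19*62 + (35 + 2*(-2))) = √(1178 + (35 - 4)) = √(1178 + 31) = √1209 ≈ 34.771)
1/D = 1/(√1209) = √1209/1209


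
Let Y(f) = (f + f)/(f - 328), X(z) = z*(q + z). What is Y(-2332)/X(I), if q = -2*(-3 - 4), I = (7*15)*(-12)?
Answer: 583/522011700 ≈ 1.1168e-6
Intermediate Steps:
I = -1260 (I = 105*(-12) = -1260)
q = 14 (q = -2*(-7) = 14)
X(z) = z*(14 + z)
Y(f) = 2*f/(-328 + f) (Y(f) = (2*f)/(-328 + f) = 2*f/(-328 + f))
Y(-2332)/X(I) = (2*(-2332)/(-328 - 2332))/((-1260*(14 - 1260))) = (2*(-2332)/(-2660))/((-1260*(-1246))) = (2*(-2332)*(-1/2660))/1569960 = (1166/665)*(1/1569960) = 583/522011700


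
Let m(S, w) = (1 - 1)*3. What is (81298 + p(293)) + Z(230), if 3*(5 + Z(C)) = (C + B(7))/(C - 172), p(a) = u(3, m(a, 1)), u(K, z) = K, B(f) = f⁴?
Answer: 4716045/58 ≈ 81311.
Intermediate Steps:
m(S, w) = 0 (m(S, w) = 0*3 = 0)
p(a) = 3
Z(C) = -5 + (2401 + C)/(3*(-172 + C)) (Z(C) = -5 + ((C + 7⁴)/(C - 172))/3 = -5 + ((C + 2401)/(-172 + C))/3 = -5 + ((2401 + C)/(-172 + C))/3 = -5 + (2401 + C)/(3*(-172 + C)))
(81298 + p(293)) + Z(230) = (81298 + 3) + (4981 - 14*230)/(3*(-172 + 230)) = 81301 + (⅓)*(4981 - 3220)/58 = 81301 + (⅓)*(1/58)*1761 = 81301 + 587/58 = 4716045/58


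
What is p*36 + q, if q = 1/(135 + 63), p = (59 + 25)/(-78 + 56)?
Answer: -27215/198 ≈ -137.45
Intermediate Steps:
p = -42/11 (p = 84/(-22) = 84*(-1/22) = -42/11 ≈ -3.8182)
q = 1/198 ≈ 0.0050505
p*36 + q = -42/11*36 + 1/198 = -1512/11 + 1/198 = -27215/198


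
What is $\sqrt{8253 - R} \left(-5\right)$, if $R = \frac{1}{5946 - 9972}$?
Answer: $- \frac{5 \sqrt{133770207054}}{4026} \approx -454.23$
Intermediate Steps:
$R = - \frac{1}{4026}$ ($R = \frac{1}{-4026} = - \frac{1}{4026} \approx -0.00024839$)
$\sqrt{8253 - R} \left(-5\right) = \sqrt{8253 - - \frac{1}{4026}} \left(-5\right) = \sqrt{8253 + \frac{1}{4026}} \left(-5\right) = \sqrt{\frac{33226579}{4026}} \left(-5\right) = \frac{\sqrt{133770207054}}{4026} \left(-5\right) = - \frac{5 \sqrt{133770207054}}{4026}$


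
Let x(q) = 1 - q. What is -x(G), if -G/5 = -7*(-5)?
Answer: -176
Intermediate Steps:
G = -175 (G = -(-35)*(-5) = -5*35 = -175)
-x(G) = -(1 - 1*(-175)) = -(1 + 175) = -1*176 = -176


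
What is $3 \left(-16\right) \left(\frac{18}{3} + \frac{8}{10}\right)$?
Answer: $- \frac{1632}{5} \approx -326.4$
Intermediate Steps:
$3 \left(-16\right) \left(\frac{18}{3} + \frac{8}{10}\right) = - 48 \left(18 \cdot \frac{1}{3} + 8 \cdot \frac{1}{10}\right) = - 48 \left(6 + \frac{4}{5}\right) = \left(-48\right) \frac{34}{5} = - \frac{1632}{5}$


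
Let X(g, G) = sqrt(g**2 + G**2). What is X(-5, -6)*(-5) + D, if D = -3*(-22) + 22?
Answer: 88 - 5*sqrt(61) ≈ 48.949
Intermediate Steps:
X(g, G) = sqrt(G**2 + g**2)
D = 88 (D = 66 + 22 = 88)
X(-5, -6)*(-5) + D = sqrt((-6)**2 + (-5)**2)*(-5) + 88 = sqrt(36 + 25)*(-5) + 88 = sqrt(61)*(-5) + 88 = -5*sqrt(61) + 88 = 88 - 5*sqrt(61)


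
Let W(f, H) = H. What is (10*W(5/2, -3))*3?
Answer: -90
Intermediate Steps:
(10*W(5/2, -3))*3 = (10*(-3))*3 = -30*3 = -90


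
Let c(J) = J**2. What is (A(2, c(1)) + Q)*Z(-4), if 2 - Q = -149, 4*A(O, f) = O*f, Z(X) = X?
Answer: -606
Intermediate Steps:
A(O, f) = O*f/4 (A(O, f) = (O*f)/4 = O*f/4)
Q = 151 (Q = 2 - 1*(-149) = 2 + 149 = 151)
(A(2, c(1)) + Q)*Z(-4) = ((1/4)*2*1**2 + 151)*(-4) = ((1/4)*2*1 + 151)*(-4) = (1/2 + 151)*(-4) = (303/2)*(-4) = -606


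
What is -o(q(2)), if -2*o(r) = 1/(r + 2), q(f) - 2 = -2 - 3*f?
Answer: -⅛ ≈ -0.12500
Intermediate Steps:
q(f) = -3*f (q(f) = 2 + (-2 - 3*f) = -3*f)
o(r) = -1/(2*(2 + r)) (o(r) = -1/(2*(r + 2)) = -1/(2*(2 + r)))
-o(q(2)) = -(-1)/(4 + 2*(-3*2)) = -(-1)/(4 + 2*(-6)) = -(-1)/(4 - 12) = -(-1)/(-8) = -(-1)*(-1)/8 = -1*⅛ = -⅛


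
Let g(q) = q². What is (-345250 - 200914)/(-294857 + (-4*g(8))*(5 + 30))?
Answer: 546164/303817 ≈ 1.7977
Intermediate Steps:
(-345250 - 200914)/(-294857 + (-4*g(8))*(5 + 30)) = (-345250 - 200914)/(-294857 + (-4*8²)*(5 + 30)) = -546164/(-294857 - 4*64*35) = -546164/(-294857 - 256*35) = -546164/(-294857 - 8960) = -546164/(-303817) = -546164*(-1/303817) = 546164/303817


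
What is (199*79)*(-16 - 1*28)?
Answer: -691724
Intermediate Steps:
(199*79)*(-16 - 1*28) = 15721*(-16 - 28) = 15721*(-44) = -691724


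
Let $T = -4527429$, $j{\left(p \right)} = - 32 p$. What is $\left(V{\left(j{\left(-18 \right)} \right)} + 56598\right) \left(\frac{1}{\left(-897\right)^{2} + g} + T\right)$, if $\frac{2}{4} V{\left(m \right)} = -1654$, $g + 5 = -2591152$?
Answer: $- \frac{215517262502602985}{893274} \approx -2.4127 \cdot 10^{11}$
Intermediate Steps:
$g = -2591157$ ($g = -5 - 2591152 = -2591157$)
$V{\left(m \right)} = -3308$ ($V{\left(m \right)} = 2 \left(-1654\right) = -3308$)
$\left(V{\left(j{\left(-18 \right)} \right)} + 56598\right) \left(\frac{1}{\left(-897\right)^{2} + g} + T\right) = \left(-3308 + 56598\right) \left(\frac{1}{\left(-897\right)^{2} - 2591157} - 4527429\right) = 53290 \left(\frac{1}{804609 - 2591157} - 4527429\right) = 53290 \left(\frac{1}{-1786548} - 4527429\right) = 53290 \left(- \frac{1}{1786548} - 4527429\right) = 53290 \left(- \frac{8088469225093}{1786548}\right) = - \frac{215517262502602985}{893274}$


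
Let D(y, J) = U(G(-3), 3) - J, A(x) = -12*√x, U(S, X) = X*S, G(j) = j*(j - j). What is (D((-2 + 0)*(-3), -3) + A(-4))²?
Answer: -567 - 144*I ≈ -567.0 - 144.0*I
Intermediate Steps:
G(j) = 0 (G(j) = j*0 = 0)
U(S, X) = S*X
D(y, J) = -J (D(y, J) = 0*3 - J = 0 - J = -J)
(D((-2 + 0)*(-3), -3) + A(-4))² = (-1*(-3) - 24*I)² = (3 - 24*I)²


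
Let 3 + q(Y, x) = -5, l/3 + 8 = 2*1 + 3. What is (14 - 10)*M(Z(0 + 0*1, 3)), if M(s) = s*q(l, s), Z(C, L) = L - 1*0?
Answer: -96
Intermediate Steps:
l = -9 (l = -24 + 3*(2*1 + 3) = -24 + 3*(2 + 3) = -24 + 3*5 = -24 + 15 = -9)
q(Y, x) = -8 (q(Y, x) = -3 - 5 = -8)
Z(C, L) = L (Z(C, L) = L + 0 = L)
M(s) = -8*s (M(s) = s*(-8) = -8*s)
(14 - 10)*M(Z(0 + 0*1, 3)) = (14 - 10)*(-8*3) = 4*(-24) = -96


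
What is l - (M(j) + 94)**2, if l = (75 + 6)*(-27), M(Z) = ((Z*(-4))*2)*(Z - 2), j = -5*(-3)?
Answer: -2151343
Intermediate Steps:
j = 15
M(Z) = -8*Z*(-2 + Z) (M(Z) = (-4*Z*2)*(-2 + Z) = (-8*Z)*(-2 + Z) = -8*Z*(-2 + Z))
l = -2187 (l = 81*(-27) = -2187)
l - (M(j) + 94)**2 = -2187 - (8*15*(2 - 1*15) + 94)**2 = -2187 - (8*15*(2 - 15) + 94)**2 = -2187 - (8*15*(-13) + 94)**2 = -2187 - (-1560 + 94)**2 = -2187 - 1*(-1466)**2 = -2187 - 1*2149156 = -2187 - 2149156 = -2151343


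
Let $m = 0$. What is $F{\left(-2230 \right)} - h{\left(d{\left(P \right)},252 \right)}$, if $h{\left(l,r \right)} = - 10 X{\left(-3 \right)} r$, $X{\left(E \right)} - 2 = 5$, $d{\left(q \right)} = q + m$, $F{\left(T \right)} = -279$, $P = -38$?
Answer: $17361$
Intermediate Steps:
$d{\left(q \right)} = q$ ($d{\left(q \right)} = q + 0 = q$)
$X{\left(E \right)} = 7$ ($X{\left(E \right)} = 2 + 5 = 7$)
$h{\left(l,r \right)} = - 70 r$ ($h{\left(l,r \right)} = \left(-10\right) 7 r = - 70 r$)
$F{\left(-2230 \right)} - h{\left(d{\left(P \right)},252 \right)} = -279 - \left(-70\right) 252 = -279 - -17640 = -279 + 17640 = 17361$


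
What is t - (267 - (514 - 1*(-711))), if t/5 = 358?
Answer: 2748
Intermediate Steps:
t = 1790 (t = 5*358 = 1790)
t - (267 - (514 - 1*(-711))) = 1790 - (267 - (514 - 1*(-711))) = 1790 - (267 - (514 + 711)) = 1790 - (267 - 1*1225) = 1790 - (267 - 1225) = 1790 - 1*(-958) = 1790 + 958 = 2748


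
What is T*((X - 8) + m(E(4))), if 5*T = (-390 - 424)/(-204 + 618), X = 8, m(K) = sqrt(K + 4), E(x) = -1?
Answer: -407*sqrt(3)/1035 ≈ -0.68111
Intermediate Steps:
m(K) = sqrt(4 + K)
T = -407/1035 (T = ((-390 - 424)/(-204 + 618))/5 = (-814/414)/5 = (-814*1/414)/5 = (1/5)*(-407/207) = -407/1035 ≈ -0.39324)
T*((X - 8) + m(E(4))) = -407*((8 - 8) + sqrt(4 - 1))/1035 = -407*(0 + sqrt(3))/1035 = -407*sqrt(3)/1035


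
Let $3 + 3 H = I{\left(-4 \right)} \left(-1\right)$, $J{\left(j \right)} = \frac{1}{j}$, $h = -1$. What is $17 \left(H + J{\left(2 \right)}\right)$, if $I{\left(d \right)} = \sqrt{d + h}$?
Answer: $- \frac{17}{2} - \frac{17 i \sqrt{5}}{3} \approx -8.5 - 12.671 i$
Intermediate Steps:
$I{\left(d \right)} = \sqrt{-1 + d}$ ($I{\left(d \right)} = \sqrt{d - 1} = \sqrt{-1 + d}$)
$H = -1 - \frac{i \sqrt{5}}{3}$ ($H = -1 + \frac{\sqrt{-1 - 4} \left(-1\right)}{3} = -1 + \frac{\sqrt{-5} \left(-1\right)}{3} = -1 + \frac{i \sqrt{5} \left(-1\right)}{3} = -1 + \frac{\left(-1\right) i \sqrt{5}}{3} = -1 - \frac{i \sqrt{5}}{3} \approx -1.0 - 0.74536 i$)
$17 \left(H + J{\left(2 \right)}\right) = 17 \left(\left(-1 - \frac{i \sqrt{5}}{3}\right) + \frac{1}{2}\right) = 17 \left(- \frac{1}{2} - \frac{i \sqrt{5}}{3}\right) = - \frac{17}{2} - \frac{17 i \sqrt{5}}{3}$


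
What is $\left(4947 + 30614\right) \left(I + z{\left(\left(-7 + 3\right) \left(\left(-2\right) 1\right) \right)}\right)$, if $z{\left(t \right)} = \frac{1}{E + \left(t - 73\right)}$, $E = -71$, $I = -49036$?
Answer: $- \frac{237152646217}{136} \approx -1.7438 \cdot 10^{9}$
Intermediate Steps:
$z{\left(t \right)} = \frac{1}{-144 + t}$ ($z{\left(t \right)} = \frac{1}{-71 + \left(t - 73\right)} = \frac{1}{-71 + \left(-73 + t\right)} = \frac{1}{-144 + t}$)
$\left(4947 + 30614\right) \left(I + z{\left(\left(-7 + 3\right) \left(\left(-2\right) 1\right) \right)}\right) = \left(4947 + 30614\right) \left(-49036 + \frac{1}{-144 + \left(-7 + 3\right) \left(\left(-2\right) 1\right)}\right) = 35561 \left(-49036 + \frac{1}{-144 - -8}\right) = 35561 \left(-49036 + \frac{1}{-144 + 8}\right) = 35561 \left(-49036 + \frac{1}{-136}\right) = 35561 \left(-49036 - \frac{1}{136}\right) = 35561 \left(- \frac{6668897}{136}\right) = - \frac{237152646217}{136}$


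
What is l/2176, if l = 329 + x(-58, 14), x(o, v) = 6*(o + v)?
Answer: 65/2176 ≈ 0.029871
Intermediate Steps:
x(o, v) = 6*o + 6*v
l = 65 (l = 329 + (6*(-58) + 6*14) = 329 + (-348 + 84) = 329 - 264 = 65)
l/2176 = 65/2176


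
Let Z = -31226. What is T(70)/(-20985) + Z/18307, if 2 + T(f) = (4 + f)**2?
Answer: -755490128/384172395 ≈ -1.9665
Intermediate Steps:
T(f) = -2 + (4 + f)**2
T(70)/(-20985) + Z/18307 = (-2 + (4 + 70)**2)/(-20985) - 31226/18307 = (-2 + 74**2)*(-1/20985) - 31226*1/18307 = (-2 + 5476)*(-1/20985) - 31226/18307 = 5474*(-1/20985) - 31226/18307 = -5474/20985 - 31226/18307 = -755490128/384172395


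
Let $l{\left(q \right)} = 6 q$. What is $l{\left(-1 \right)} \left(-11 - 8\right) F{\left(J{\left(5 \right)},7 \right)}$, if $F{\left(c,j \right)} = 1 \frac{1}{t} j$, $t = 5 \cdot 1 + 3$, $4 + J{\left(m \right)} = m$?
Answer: $\frac{399}{4} \approx 99.75$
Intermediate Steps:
$J{\left(m \right)} = -4 + m$
$t = 8$ ($t = 5 + 3 = 8$)
$F{\left(c,j \right)} = \frac{j}{8}$ ($F{\left(c,j \right)} = 1 \cdot \frac{1}{8} j = \frac{j}{8}$)
$l{\left(-1 \right)} \left(-11 - 8\right) F{\left(J{\left(5 \right)},7 \right)} = 6 \left(-1\right) \left(-11 - 8\right) \frac{1}{8} \cdot 7 = - 6 \left(-11 - 8\right) \frac{7}{8} = \left(-6\right) \left(-19\right) \frac{7}{8} = 114 \cdot \frac{7}{8} = \frac{399}{4}$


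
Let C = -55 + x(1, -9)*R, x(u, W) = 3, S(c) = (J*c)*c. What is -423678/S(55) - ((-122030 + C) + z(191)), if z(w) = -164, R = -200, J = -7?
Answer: 2601751253/21175 ≈ 1.2287e+5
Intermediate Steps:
S(c) = -7*c² (S(c) = (-7*c)*c = -7*c²)
C = -655 (C = -55 + 3*(-200) = -55 - 600 = -655)
-423678/S(55) - ((-122030 + C) + z(191)) = -423678/((-7*55²)) - ((-122030 - 655) - 164) = -423678/((-7*3025)) - (-122685 - 164) = -423678/(-21175) - 1*(-122849) = -423678*(-1/21175) + 122849 = 423678/21175 + 122849 = 2601751253/21175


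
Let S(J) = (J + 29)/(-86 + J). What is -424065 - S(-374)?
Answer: -1696263/4 ≈ -4.2407e+5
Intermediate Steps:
S(J) = (29 + J)/(-86 + J)
-424065 - S(-374) = -424065 - (29 - 374)/(-86 - 374) = -424065 - (-345)/(-460) = -424065 - (-1)*(-345)/460 = -424065 - 1*¾ = -424065 - ¾ = -1696263/4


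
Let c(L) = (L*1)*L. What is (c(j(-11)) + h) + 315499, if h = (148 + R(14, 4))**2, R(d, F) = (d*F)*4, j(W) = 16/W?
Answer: 54920099/121 ≈ 4.5389e+5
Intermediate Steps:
c(L) = L**2 (c(L) = L*L = L**2)
R(d, F) = 4*F*d (R(d, F) = (F*d)*4 = 4*F*d)
h = 138384 (h = (148 + 4*4*14)**2 = (148 + 224)**2 = 372**2 = 138384)
(c(j(-11)) + h) + 315499 = ((16/(-11))**2 + 138384) + 315499 = ((16*(-1/11))**2 + 138384) + 315499 = ((-16/11)**2 + 138384) + 315499 = (256/121 + 138384) + 315499 = 16744720/121 + 315499 = 54920099/121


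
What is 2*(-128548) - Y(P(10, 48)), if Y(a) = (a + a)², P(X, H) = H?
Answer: -266312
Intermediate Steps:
Y(a) = 4*a² (Y(a) = (2*a)² = 4*a²)
2*(-128548) - Y(P(10, 48)) = 2*(-128548) - 4*48² = -257096 - 4*2304 = -257096 - 1*9216 = -257096 - 9216 = -266312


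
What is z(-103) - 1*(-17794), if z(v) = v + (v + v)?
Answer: 17485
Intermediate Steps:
z(v) = 3*v (z(v) = v + 2*v = 3*v)
z(-103) - 1*(-17794) = 3*(-103) - 1*(-17794) = -309 + 17794 = 17485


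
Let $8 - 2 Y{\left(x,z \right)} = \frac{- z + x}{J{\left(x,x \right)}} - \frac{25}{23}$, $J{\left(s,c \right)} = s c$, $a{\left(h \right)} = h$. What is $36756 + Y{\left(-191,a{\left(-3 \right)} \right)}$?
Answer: $\frac{61688828109}{1678126} \approx 36761.0$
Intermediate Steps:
$J{\left(s,c \right)} = c s$
$Y{\left(x,z \right)} = \frac{209}{46} - \frac{x - z}{2 x^{2}}$ ($Y{\left(x,z \right)} = 4 - \frac{\frac{- z + x}{x x} - \frac{25}{23}}{2} = 4 - \frac{\frac{x - z}{x^{2}} - \frac{25}{23}}{2} = 4 - \frac{- \frac{25}{23} + \frac{x - z}{x^{2}}}{2} = 4 + \left(\frac{25}{46} - \frac{x - z}{2 x^{2}}\right) = \frac{209}{46} - \frac{x - z}{2 x^{2}}$)
$36756 + Y{\left(-191,a{\left(-3 \right)} \right)} = 36756 + \left(\frac{209}{46} - \frac{1}{2 \left(-191\right)} + \frac{1}{2} \left(-3\right) \frac{1}{36481}\right) = 36756 + \left(\frac{209}{46} - - \frac{1}{382} + \frac{1}{2} \left(-3\right) \frac{1}{36481}\right) = 36756 + \left(\frac{209}{46} + \frac{1}{382} - \frac{3}{72962}\right) = 36756 + \frac{7628853}{1678126} = \frac{61688828109}{1678126}$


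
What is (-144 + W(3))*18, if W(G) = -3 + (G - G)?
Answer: -2646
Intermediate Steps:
W(G) = -3 (W(G) = -3 + 0 = -3)
(-144 + W(3))*18 = (-144 - 3)*18 = -147*18 = -2646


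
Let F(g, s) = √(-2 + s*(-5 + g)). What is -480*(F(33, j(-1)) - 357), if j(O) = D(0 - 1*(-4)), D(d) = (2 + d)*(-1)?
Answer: 171360 - 480*I*√170 ≈ 1.7136e+5 - 6258.4*I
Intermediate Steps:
D(d) = -2 - d
j(O) = -6 (j(O) = -2 - (0 - 1*(-4)) = -2 - (0 + 4) = -2 - 1*4 = -2 - 4 = -6)
-480*(F(33, j(-1)) - 357) = -480*(√(-2 - 5*(-6) + 33*(-6)) - 357) = -480*(√(-2 + 30 - 198) - 357) = -480*(√(-170) - 357) = -480*(I*√170 - 357) = -480*(-357 + I*√170) = 171360 - 480*I*√170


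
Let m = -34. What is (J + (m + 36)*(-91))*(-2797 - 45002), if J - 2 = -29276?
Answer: 1407967344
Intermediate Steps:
J = -29274 (J = 2 - 29276 = -29274)
(J + (m + 36)*(-91))*(-2797 - 45002) = (-29274 + (-34 + 36)*(-91))*(-2797 - 45002) = (-29274 + 2*(-91))*(-47799) = (-29274 - 182)*(-47799) = -29456*(-47799) = 1407967344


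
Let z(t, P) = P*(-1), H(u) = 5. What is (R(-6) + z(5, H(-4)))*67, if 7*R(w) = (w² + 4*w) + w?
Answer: -1943/7 ≈ -277.57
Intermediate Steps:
R(w) = w²/7 + 5*w/7 (R(w) = ((w² + 4*w) + w)/7 = (w² + 5*w)/7 = w²/7 + 5*w/7)
z(t, P) = -P
(R(-6) + z(5, H(-4)))*67 = ((⅐)*(-6)*(5 - 6) - 1*5)*67 = ((⅐)*(-6)*(-1) - 5)*67 = (6/7 - 5)*67 = -29/7*67 = -1943/7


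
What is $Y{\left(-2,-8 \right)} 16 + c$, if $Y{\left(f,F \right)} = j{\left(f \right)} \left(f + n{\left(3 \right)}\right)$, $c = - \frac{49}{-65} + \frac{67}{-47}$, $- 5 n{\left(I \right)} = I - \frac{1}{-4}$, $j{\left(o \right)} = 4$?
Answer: $- \frac{104036}{611} \approx -170.27$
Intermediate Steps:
$n{\left(I \right)} = - \frac{1}{20} - \frac{I}{5}$ ($n{\left(I \right)} = - \frac{I - \frac{1}{-4}}{5} = - \frac{I - - \frac{1}{4}}{5} = - \frac{I + \frac{1}{4}}{5} = - \frac{\frac{1}{4} + I}{5} = - \frac{1}{20} - \frac{I}{5}$)
$c = - \frac{2052}{3055}$ ($c = \left(-49\right) \left(- \frac{1}{65}\right) + 67 \left(- \frac{1}{47}\right) = \frac{49}{65} - \frac{67}{47} = - \frac{2052}{3055} \approx -0.67169$)
$Y{\left(f,F \right)} = - \frac{13}{5} + 4 f$ ($Y{\left(f,F \right)} = 4 \left(f - \frac{13}{20}\right) = 4 \left(- \frac{13}{20} + f\right) = - \frac{13}{5} + 4 f$)
$Y{\left(-2,-8 \right)} 16 + c = \left(- \frac{13}{5} + 4 \left(-2\right)\right) 16 - \frac{2052}{3055} = \left(- \frac{13}{5} - 8\right) 16 - \frac{2052}{3055} = \left(- \frac{53}{5}\right) 16 - \frac{2052}{3055} = - \frac{848}{5} - \frac{2052}{3055} = - \frac{104036}{611}$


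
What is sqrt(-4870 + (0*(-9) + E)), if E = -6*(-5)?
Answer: 22*I*sqrt(10) ≈ 69.57*I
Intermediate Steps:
E = 30
sqrt(-4870 + (0*(-9) + E)) = sqrt(-4870 + (0*(-9) + 30)) = sqrt(-4870 + (0 + 30)) = sqrt(-4870 + 30) = sqrt(-4840) = 22*I*sqrt(10)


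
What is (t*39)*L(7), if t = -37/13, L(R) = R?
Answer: -777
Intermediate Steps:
t = -37/13 (t = -37*1/13 = -37/13 ≈ -2.8462)
(t*39)*L(7) = -37/13*39*7 = -111*7 = -777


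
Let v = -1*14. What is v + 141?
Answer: 127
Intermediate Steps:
v = -14
v + 141 = -14 + 141 = 127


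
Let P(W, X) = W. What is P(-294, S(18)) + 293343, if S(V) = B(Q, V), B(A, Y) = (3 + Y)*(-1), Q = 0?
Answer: 293049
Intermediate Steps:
B(A, Y) = -3 - Y
S(V) = -3 - V
P(-294, S(18)) + 293343 = -294 + 293343 = 293049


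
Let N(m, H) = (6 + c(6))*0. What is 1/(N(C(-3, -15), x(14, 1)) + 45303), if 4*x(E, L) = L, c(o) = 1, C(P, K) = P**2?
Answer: 1/45303 ≈ 2.2074e-5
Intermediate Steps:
x(E, L) = L/4
N(m, H) = 0 (N(m, H) = (6 + 1)*0 = 7*0 = 0)
1/(N(C(-3, -15), x(14, 1)) + 45303) = 1/(0 + 45303) = 1/45303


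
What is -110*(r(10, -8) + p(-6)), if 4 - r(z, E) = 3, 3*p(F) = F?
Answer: 110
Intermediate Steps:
p(F) = F/3
r(z, E) = 1 (r(z, E) = 4 - 1*3 = 4 - 3 = 1)
-110*(r(10, -8) + p(-6)) = -110*(1 + (1/3)*(-6)) = -110*(1 - 2) = -110*(-1) = 110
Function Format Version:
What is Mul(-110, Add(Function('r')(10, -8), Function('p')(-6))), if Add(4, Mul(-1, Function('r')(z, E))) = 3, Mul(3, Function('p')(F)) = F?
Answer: 110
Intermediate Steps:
Function('p')(F) = Mul(Rational(1, 3), F)
Function('r')(z, E) = 1 (Function('r')(z, E) = Add(4, Mul(-1, 3)) = Add(4, -3) = 1)
Mul(-110, Add(Function('r')(10, -8), Function('p')(-6))) = Mul(-110, Add(1, Mul(Rational(1, 3), -6))) = Mul(-110, Add(1, -2)) = Mul(-110, -1) = 110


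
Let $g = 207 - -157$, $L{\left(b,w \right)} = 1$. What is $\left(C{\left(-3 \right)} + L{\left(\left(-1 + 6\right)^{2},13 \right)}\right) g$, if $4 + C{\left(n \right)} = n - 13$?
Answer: $-6916$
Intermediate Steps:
$C{\left(n \right)} = -17 + n$ ($C{\left(n \right)} = -4 + \left(n - 13\right) = -4 + \left(-13 + n\right) = -17 + n$)
$g = 364$ ($g = 207 + 157 = 364$)
$\left(C{\left(-3 \right)} + L{\left(\left(-1 + 6\right)^{2},13 \right)}\right) g = \left(\left(-17 - 3\right) + 1\right) 364 = \left(-20 + 1\right) 364 = \left(-19\right) 364 = -6916$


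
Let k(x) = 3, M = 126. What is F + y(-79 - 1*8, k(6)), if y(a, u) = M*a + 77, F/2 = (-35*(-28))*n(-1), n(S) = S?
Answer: -12845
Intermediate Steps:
F = -1960 (F = 2*(-35*(-28)*(-1)) = 2*(980*(-1)) = 2*(-980) = -1960)
y(a, u) = 77 + 126*a (y(a, u) = 126*a + 77 = 77 + 126*a)
F + y(-79 - 1*8, k(6)) = -1960 + (77 + 126*(-79 - 1*8)) = -1960 + (77 + 126*(-79 - 8)) = -1960 + (77 + 126*(-87)) = -1960 + (77 - 10962) = -1960 - 10885 = -12845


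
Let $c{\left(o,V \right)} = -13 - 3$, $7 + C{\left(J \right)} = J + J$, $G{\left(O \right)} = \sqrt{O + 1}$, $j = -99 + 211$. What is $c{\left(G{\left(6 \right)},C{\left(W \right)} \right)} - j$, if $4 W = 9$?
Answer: $-128$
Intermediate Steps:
$W = \frac{9}{4}$ ($W = \frac{1}{4} \cdot 9 = \frac{9}{4} \approx 2.25$)
$j = 112$
$G{\left(O \right)} = \sqrt{1 + O}$
$C{\left(J \right)} = -7 + 2 J$ ($C{\left(J \right)} = -7 + \left(J + J\right) = -7 + 2 J$)
$c{\left(o,V \right)} = -16$
$c{\left(G{\left(6 \right)},C{\left(W \right)} \right)} - j = -16 - 112 = -128$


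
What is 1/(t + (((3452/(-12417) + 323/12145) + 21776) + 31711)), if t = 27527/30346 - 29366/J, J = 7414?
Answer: 16964389677157230/907318240118440128947 ≈ 1.8697e-5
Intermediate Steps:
t = -343527729/112492622 (t = 27527/30346 - 29366/7414 = 27527*(1/30346) - 29366*1/7414 = 27527/30346 - 14683/3707 = -343527729/112492622 ≈ -3.0538)
1/(t + (((3452/(-12417) + 323/12145) + 21776) + 31711)) = 1/(-343527729/112492622 + (((3452/(-12417) + 323/12145) + 21776) + 31711)) = 1/(-343527729/112492622 + (((3452*(-1/12417) + 323*(1/12145)) + 21776) + 31711)) = 1/(-343527729/112492622 + (((-3452/12417 + 323/12145) + 21776) + 31711)) = 1/(-343527729/112492622 + ((-37913849/150804465 + 21776) + 31711)) = 1/(-343527729/112492622 + (3283880115991/150804465 + 31711)) = 1/(-343527729/112492622 + 8066040505606/150804465) = 1/(907318240118440128947/16964389677157230) = 16964389677157230/907318240118440128947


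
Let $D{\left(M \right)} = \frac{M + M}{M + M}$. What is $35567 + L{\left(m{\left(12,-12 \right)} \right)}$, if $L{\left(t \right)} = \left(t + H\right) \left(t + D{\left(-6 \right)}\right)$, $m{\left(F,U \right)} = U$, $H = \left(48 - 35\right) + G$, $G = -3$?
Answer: $35589$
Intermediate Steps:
$D{\left(M \right)} = 1$ ($D{\left(M \right)} = \frac{2 M}{2 M} = 2 M \frac{1}{2 M} = 1$)
$H = 10$ ($H = \left(48 - 35\right) - 3 = 13 - 3 = 10$)
$L{\left(t \right)} = \left(1 + t\right) \left(10 + t\right)$ ($L{\left(t \right)} = \left(t + 10\right) \left(t + 1\right) = \left(10 + t\right) \left(1 + t\right) = \left(1 + t\right) \left(10 + t\right)$)
$35567 + L{\left(m{\left(12,-12 \right)} \right)} = 35567 + \left(10 + \left(-12\right)^{2} + 11 \left(-12\right)\right) = 35567 + \left(10 + 144 - 132\right) = 35567 + 22 = 35589$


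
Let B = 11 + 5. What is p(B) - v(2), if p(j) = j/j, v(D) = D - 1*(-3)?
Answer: -4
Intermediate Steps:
v(D) = 3 + D (v(D) = D + 3 = 3 + D)
B = 16
p(j) = 1
p(B) - v(2) = 1 - (3 + 2) = 1 - 1*5 = 1 - 5 = -4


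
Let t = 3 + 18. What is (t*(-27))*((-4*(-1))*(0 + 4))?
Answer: -9072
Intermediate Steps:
t = 21
(t*(-27))*((-4*(-1))*(0 + 4)) = (21*(-27))*((-4*(-1))*(0 + 4)) = -2268*4 = -567*16 = -9072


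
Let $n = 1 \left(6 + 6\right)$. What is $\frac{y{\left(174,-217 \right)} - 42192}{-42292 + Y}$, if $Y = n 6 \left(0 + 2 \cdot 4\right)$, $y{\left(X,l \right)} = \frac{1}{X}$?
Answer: $\frac{7341407}{7258584} \approx 1.0114$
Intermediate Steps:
$n = 12$ ($n = 1 \cdot 12 = 12$)
$Y = 576$ ($Y = 12 \cdot 6 \left(0 + 2 \cdot 4\right) = 72 \left(0 + 8\right) = 72 \cdot 8 = 576$)
$\frac{y{\left(174,-217 \right)} - 42192}{-42292 + Y} = \frac{\frac{1}{174} - 42192}{-42292 + 576} = \frac{\frac{1}{174} - 42192}{-41716} = \left(- \frac{7341407}{174}\right) \left(- \frac{1}{41716}\right) = \frac{7341407}{7258584}$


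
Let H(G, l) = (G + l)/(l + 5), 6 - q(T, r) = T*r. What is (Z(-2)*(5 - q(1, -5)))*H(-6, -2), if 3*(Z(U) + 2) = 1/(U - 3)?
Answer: -496/15 ≈ -33.067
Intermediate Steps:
Z(U) = -2 + 1/(3*(-3 + U)) (Z(U) = -2 + 1/(3*(U - 3)) = -2 + 1/(3*(-3 + U)))
q(T, r) = 6 - T*r
H(G, l) = (G + l)/(5 + l)
(Z(-2)*(5 - q(1, -5)))*H(-6, -2) = (((19 - 6*(-2))/(3*(-3 - 2)))*(5 - (6 - 1*1*(-5))))*((-6 - 2)/(5 - 2)) = (((⅓)*(19 + 12)/(-5))*(5 - (6 + 5)))*(-8/3) = (((⅓)*(-⅕)*31)*(5 - 1*11))*((⅓)*(-8)) = -31*(5 - 11)/15*(-8/3) = -31/15*(-6)*(-8/3) = (62/5)*(-8/3) = -496/15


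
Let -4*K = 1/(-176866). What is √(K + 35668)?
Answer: √4463005861003298/353732 ≈ 188.86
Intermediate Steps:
K = 1/707464 (K = -¼/(-176866) = -¼*(-1/176866) = 1/707464 ≈ 1.4135e-6)
√(K + 35668) = √(1/707464 + 35668) = √(25233825953/707464) = √4463005861003298/353732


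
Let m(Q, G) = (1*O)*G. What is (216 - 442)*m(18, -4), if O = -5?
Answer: -4520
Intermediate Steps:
m(Q, G) = -5*G (m(Q, G) = (1*(-5))*G = -5*G)
(216 - 442)*m(18, -4) = (216 - 442)*(-5*(-4)) = -226*20 = -4520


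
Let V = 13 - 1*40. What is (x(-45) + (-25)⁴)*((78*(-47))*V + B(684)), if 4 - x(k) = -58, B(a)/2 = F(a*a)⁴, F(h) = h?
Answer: 37437580180113034074710758938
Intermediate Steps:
V = -27 (V = 13 - 40 = -27)
B(a) = 2*a⁸ (B(a) = 2*(a*a)⁴ = 2*(a²)⁴ = 2*a⁸)
x(k) = 62 (x(k) = 4 - 1*(-58) = 4 + 58 = 62)
(x(-45) + (-25)⁴)*((78*(-47))*V + B(684)) = (62 + (-25)⁴)*((78*(-47))*(-27) + 2*684⁸) = (62 + 390625)*(-3666*(-27) + 2*47912497958868651933696) = 390687*(98982 + 95824995917737303867392) = 390687*95824995917737303966374 = 37437580180113034074710758938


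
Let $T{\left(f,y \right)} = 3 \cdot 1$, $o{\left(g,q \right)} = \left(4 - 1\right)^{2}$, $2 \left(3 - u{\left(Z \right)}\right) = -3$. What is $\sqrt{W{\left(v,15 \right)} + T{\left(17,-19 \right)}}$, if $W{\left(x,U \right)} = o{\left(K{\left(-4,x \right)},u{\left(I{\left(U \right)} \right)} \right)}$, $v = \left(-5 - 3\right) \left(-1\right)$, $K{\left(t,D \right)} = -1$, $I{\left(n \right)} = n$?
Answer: $2 \sqrt{3} \approx 3.4641$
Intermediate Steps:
$u{\left(Z \right)} = \frac{9}{2}$ ($u{\left(Z \right)} = 3 - - \frac{3}{2} = 3 + \frac{3}{2} = \frac{9}{2}$)
$o{\left(g,q \right)} = 9$ ($o{\left(g,q \right)} = 3^{2} = 9$)
$v = 8$ ($v = \left(-8\right) \left(-1\right) = 8$)
$W{\left(x,U \right)} = 9$
$T{\left(f,y \right)} = 3$
$\sqrt{W{\left(v,15 \right)} + T{\left(17,-19 \right)}} = \sqrt{9 + 3} = \sqrt{12} = 2 \sqrt{3}$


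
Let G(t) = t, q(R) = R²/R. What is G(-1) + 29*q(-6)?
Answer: -175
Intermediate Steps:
q(R) = R
G(-1) + 29*q(-6) = -1 + 29*(-6) = -1 - 174 = -175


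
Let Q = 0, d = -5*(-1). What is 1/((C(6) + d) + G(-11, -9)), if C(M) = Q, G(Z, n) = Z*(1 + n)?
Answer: 1/93 ≈ 0.010753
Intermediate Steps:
d = 5
C(M) = 0
1/((C(6) + d) + G(-11, -9)) = 1/((0 + 5) - 11*(1 - 9)) = 1/(5 - 11*(-8)) = 1/(5 + 88) = 1/93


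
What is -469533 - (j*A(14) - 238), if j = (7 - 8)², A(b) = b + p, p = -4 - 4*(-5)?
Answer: -469325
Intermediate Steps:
p = 16 (p = -4 + 20 = 16)
A(b) = 16 + b (A(b) = b + 16 = 16 + b)
j = 1 (j = (-1)² = 1)
-469533 - (j*A(14) - 238) = -469533 - (1*(16 + 14) - 238) = -469533 - (1*30 - 238) = -469533 - (30 - 238) = -469533 - 1*(-208) = -469533 + 208 = -469325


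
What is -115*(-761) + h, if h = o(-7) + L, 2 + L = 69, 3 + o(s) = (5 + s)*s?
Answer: 87593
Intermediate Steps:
o(s) = -3 + s*(5 + s) (o(s) = -3 + (5 + s)*s = -3 + s*(5 + s))
L = 67 (L = -2 + 69 = 67)
h = 78 (h = (-3 + (-7)² + 5*(-7)) + 67 = (-3 + 49 - 35) + 67 = 11 + 67 = 78)
-115*(-761) + h = -115*(-761) + 78 = 87515 + 78 = 87593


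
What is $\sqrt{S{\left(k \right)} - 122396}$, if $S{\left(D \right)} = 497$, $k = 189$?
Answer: $i \sqrt{121899} \approx 349.14 i$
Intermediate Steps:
$\sqrt{S{\left(k \right)} - 122396} = \sqrt{497 - 122396} = \sqrt{-121899} = i \sqrt{121899}$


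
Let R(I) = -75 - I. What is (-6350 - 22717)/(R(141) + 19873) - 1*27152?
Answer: -533755931/19657 ≈ -27153.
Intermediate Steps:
(-6350 - 22717)/(R(141) + 19873) - 1*27152 = (-6350 - 22717)/((-75 - 1*141) + 19873) - 1*27152 = -29067/((-75 - 141) + 19873) - 27152 = -29067/(-216 + 19873) - 27152 = -29067/19657 - 27152 = -533755931/19657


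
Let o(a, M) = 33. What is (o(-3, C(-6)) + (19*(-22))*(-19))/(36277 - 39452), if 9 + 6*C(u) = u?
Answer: -319/127 ≈ -2.5118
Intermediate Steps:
C(u) = -3/2 + u/6
(o(-3, C(-6)) + (19*(-22))*(-19))/(36277 - 39452) = (33 + (19*(-22))*(-19))/(36277 - 39452) = (33 - 418*(-19))/(-3175) = (33 + 7942)*(-1/3175) = 7975*(-1/3175) = -319/127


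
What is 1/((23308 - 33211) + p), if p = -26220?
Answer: -1/36123 ≈ -2.7683e-5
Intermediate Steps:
1/((23308 - 33211) + p) = 1/((23308 - 33211) - 26220) = 1/(-9903 - 26220) = 1/(-36123) = -1/36123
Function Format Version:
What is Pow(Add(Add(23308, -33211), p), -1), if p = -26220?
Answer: Rational(-1, 36123) ≈ -2.7683e-5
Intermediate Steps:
Pow(Add(Add(23308, -33211), p), -1) = Pow(Add(Add(23308, -33211), -26220), -1) = Pow(Add(-9903, -26220), -1) = Pow(-36123, -1) = Rational(-1, 36123)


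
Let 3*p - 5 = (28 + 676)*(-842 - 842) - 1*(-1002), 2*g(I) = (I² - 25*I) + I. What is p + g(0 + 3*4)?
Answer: -394915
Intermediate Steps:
g(I) = I²/2 - 12*I (g(I) = ((I² - 25*I) + I)/2 = (I² - 24*I)/2 = I²/2 - 12*I)
p = -394843 (p = 5/3 + ((28 + 676)*(-842 - 842) - 1*(-1002))/3 = 5/3 + (704*(-1684) + 1002)/3 = 5/3 + (-1185536 + 1002)/3 = 5/3 + (⅓)*(-1184534) = 5/3 - 1184534/3 = -394843)
p + g(0 + 3*4) = -394843 + (0 + 3*4)*(-24 + (0 + 3*4))/2 = -394843 + (0 + 12)*(-24 + (0 + 12))/2 = -394843 + (½)*12*(-24 + 12) = -394843 + (½)*12*(-12) = -394843 - 72 = -394915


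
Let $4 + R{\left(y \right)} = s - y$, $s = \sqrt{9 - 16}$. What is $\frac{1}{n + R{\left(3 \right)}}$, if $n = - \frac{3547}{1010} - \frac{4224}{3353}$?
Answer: $- \frac{135004157297730}{1669501592017981} - \frac{11468585440900 i \sqrt{7}}{1669501592017981} \approx -0.080865 - 0.018175 i$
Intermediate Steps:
$s = i \sqrt{7}$ ($s = \sqrt{-7} = i \sqrt{7} \approx 2.6458 i$)
$n = - \frac{16159331}{3386530}$ ($n = \left(-3547\right) \frac{1}{1010} - \frac{4224}{3353} = - \frac{3547}{1010} - \frac{4224}{3353} = - \frac{16159331}{3386530} \approx -4.7717$)
$R{\left(y \right)} = -4 - y + i \sqrt{7}$ ($R{\left(y \right)} = -4 - \left(y - i \sqrt{7}\right) = -4 - y + i \sqrt{7}$)
$\frac{1}{n + R{\left(3 \right)}} = \frac{1}{- \frac{16159331}{3386530} - \left(7 - i \sqrt{7}\right)} = \frac{1}{- \frac{39865041}{3386530} + i \sqrt{7}}$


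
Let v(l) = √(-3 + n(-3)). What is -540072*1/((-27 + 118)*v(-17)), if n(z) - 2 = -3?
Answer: 20772*I/7 ≈ 2967.4*I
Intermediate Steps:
n(z) = -1 (n(z) = 2 - 3 = -1)
v(l) = 2*I (v(l) = √(-3 - 1) = √(-4) = 2*I)
-540072*1/((-27 + 118)*v(-17)) = -540072*(-I/(2*(-27 + 118))) = -540072*(-I/182) = -(-20772)*I/7 = 20772*I/7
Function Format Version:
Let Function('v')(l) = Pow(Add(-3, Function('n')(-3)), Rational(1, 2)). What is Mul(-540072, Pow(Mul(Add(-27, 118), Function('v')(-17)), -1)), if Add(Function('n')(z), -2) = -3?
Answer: Mul(Rational(20772, 7), I) ≈ Mul(2967.4, I)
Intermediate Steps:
Function('n')(z) = -1 (Function('n')(z) = Add(2, -3) = -1)
Function('v')(l) = Mul(2, I) (Function('v')(l) = Pow(Add(-3, -1), Rational(1, 2)) = Pow(-4, Rational(1, 2)) = Mul(2, I))
Mul(-540072, Pow(Mul(Add(-27, 118), Function('v')(-17)), -1)) = Mul(-540072, Pow(Mul(Add(-27, 118), Mul(2, I)), -1)) = Mul(-540072, Pow(Mul(91, Mul(2, I)), -1)) = Mul(-540072, Pow(Mul(182, I), -1)) = Mul(-540072, Mul(Rational(-1, 182), I)) = Mul(Rational(20772, 7), I)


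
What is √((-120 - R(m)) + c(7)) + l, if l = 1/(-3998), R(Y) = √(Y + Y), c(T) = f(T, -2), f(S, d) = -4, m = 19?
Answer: -1/3998 + I*√(124 + √38) ≈ -0.00025012 + 11.409*I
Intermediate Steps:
c(T) = -4
R(Y) = √2*√Y (R(Y) = √(2*Y) = √2*√Y)
l = -1/3998 ≈ -0.00025012
√((-120 - R(m)) + c(7)) + l = √((-120 - √2*√19) - 4) - 1/3998 = √((-120 - √38) - 4) - 1/3998 = √(-124 - √38) - 1/3998 = -1/3998 + √(-124 - √38)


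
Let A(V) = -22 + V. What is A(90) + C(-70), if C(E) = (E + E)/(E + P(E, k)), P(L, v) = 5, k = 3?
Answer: 912/13 ≈ 70.154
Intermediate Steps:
C(E) = 2*E/(5 + E) (C(E) = (E + E)/(E + 5) = (2*E)/(5 + E) = 2*E/(5 + E))
A(90) + C(-70) = (-22 + 90) + 2*(-70)/(5 - 70) = 68 + 2*(-70)/(-65) = 68 + 2*(-70)*(-1/65) = 68 + 28/13 = 912/13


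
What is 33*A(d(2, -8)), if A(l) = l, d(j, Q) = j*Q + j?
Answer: -462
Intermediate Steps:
d(j, Q) = j + Q*j (d(j, Q) = Q*j + j = j + Q*j)
33*A(d(2, -8)) = 33*(2*(1 - 8)) = 33*(2*(-7)) = 33*(-14) = -462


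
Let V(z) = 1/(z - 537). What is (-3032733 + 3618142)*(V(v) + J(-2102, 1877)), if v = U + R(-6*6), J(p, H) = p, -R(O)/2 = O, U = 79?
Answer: -474985056557/386 ≈ -1.2305e+9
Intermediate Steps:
R(O) = -2*O
v = 151 (v = 79 - (-12)*6 = 79 - 2*(-36) = 79 + 72 = 151)
V(z) = 1/(-537 + z)
(-3032733 + 3618142)*(V(v) + J(-2102, 1877)) = (-3032733 + 3618142)*(1/(-537 + 151) - 2102) = 585409*(1/(-386) - 2102) = 585409*(-1/386 - 2102) = 585409*(-811373/386) = -474985056557/386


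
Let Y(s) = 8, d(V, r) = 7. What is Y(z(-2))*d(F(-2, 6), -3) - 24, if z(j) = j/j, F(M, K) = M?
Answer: 32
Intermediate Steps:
z(j) = 1
Y(z(-2))*d(F(-2, 6), -3) - 24 = 8*7 - 24 = 56 - 24 = 32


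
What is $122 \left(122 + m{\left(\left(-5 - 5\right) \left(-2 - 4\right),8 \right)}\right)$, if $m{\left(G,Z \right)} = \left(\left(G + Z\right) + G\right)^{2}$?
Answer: $2013732$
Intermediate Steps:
$m{\left(G,Z \right)} = \left(Z + 2 G\right)^{2}$
$122 \left(122 + m{\left(\left(-5 - 5\right) \left(-2 - 4\right),8 \right)}\right) = 122 \left(122 + \left(8 + 2 \left(-5 - 5\right) \left(-2 - 4\right)\right)^{2}\right) = 122 \left(122 + \left(8 + 2 \left(\left(-10\right) \left(-6\right)\right)\right)^{2}\right) = 122 \left(122 + \left(8 + 2 \cdot 60\right)^{2}\right) = 122 \left(122 + \left(8 + 120\right)^{2}\right) = 122 \left(122 + 128^{2}\right) = 122 \left(122 + 16384\right) = 122 \cdot 16506 = 2013732$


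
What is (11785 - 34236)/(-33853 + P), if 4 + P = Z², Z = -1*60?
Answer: 22451/30257 ≈ 0.74201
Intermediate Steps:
Z = -60
P = 3596 (P = -4 + (-60)² = -4 + 3600 = 3596)
(11785 - 34236)/(-33853 + P) = (11785 - 34236)/(-33853 + 3596) = -22451/(-30257) = -22451*(-1/30257) = 22451/30257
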